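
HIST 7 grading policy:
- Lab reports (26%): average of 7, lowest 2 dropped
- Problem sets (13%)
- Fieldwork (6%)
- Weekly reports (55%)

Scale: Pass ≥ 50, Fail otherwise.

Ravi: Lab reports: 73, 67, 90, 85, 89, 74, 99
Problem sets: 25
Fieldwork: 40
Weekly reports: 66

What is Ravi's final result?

Lab reports: drop 67, 73 → average of remaining 5 = 437/5 = 87.4
Weighted total:
  Lab reports 87.4 × 0.26 = 22.724
  Problem sets 25 × 0.13 = 3.25
  Fieldwork 40 × 0.06 = 2.4
  Weekly reports 66 × 0.55 = 36.3
Sum = 64.674
64.674 ≥ 50 → Pass

Pass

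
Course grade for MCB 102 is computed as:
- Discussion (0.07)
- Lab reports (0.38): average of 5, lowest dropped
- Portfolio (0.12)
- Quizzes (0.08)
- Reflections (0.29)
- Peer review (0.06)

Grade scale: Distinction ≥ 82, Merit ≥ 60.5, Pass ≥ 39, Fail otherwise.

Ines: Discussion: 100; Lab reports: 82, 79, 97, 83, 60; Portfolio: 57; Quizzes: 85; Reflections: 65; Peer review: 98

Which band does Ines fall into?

Merit

Lab reports: drop 60 → average of remaining 4 = 341/4 = 85.25
Weighted total:
  Discussion 100 × 0.07 = 7
  Lab reports 85.25 × 0.38 = 32.395
  Portfolio 57 × 0.12 = 6.84
  Quizzes 85 × 0.08 = 6.8
  Reflections 65 × 0.29 = 18.85
  Peer review 98 × 0.06 = 5.88
Sum = 77.765
77.765 is ≥ 60.5 and < 82 → Merit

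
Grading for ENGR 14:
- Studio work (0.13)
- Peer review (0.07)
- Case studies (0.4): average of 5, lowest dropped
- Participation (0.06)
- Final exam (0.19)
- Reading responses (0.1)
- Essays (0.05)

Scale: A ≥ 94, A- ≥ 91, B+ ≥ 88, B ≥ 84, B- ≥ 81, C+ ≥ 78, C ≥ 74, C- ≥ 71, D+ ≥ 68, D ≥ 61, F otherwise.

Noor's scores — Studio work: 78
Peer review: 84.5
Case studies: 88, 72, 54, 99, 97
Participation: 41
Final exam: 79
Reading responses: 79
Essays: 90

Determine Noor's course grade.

Case studies: drop 54 → average of remaining 4 = 356/4 = 89
Weighted total:
  Studio work 78 × 0.13 = 10.14
  Peer review 84.5 × 0.07 = 5.915
  Case studies 89 × 0.4 = 35.6
  Participation 41 × 0.06 = 2.46
  Final exam 79 × 0.19 = 15.01
  Reading responses 79 × 0.1 = 7.9
  Essays 90 × 0.05 = 4.5
Sum = 81.525
81.525 is ≥ 81 and < 84 → B-

B-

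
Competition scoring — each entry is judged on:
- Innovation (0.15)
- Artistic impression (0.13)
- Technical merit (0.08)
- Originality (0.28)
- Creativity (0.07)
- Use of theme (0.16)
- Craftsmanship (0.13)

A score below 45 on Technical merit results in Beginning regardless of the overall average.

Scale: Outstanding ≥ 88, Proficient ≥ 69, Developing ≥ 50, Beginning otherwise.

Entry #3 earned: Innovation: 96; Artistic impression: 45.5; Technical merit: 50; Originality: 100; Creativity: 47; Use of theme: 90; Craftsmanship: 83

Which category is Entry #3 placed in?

Technical merit score 50 ≥ 45: minimum met.
Weighted total:
  Innovation 96 × 0.15 = 14.4
  Artistic impression 45.5 × 0.13 = 5.915
  Technical merit 50 × 0.08 = 4
  Originality 100 × 0.28 = 28
  Creativity 47 × 0.07 = 3.29
  Use of theme 90 × 0.16 = 14.4
  Craftsmanship 83 × 0.13 = 10.79
Sum = 80.795
80.795 is ≥ 69 and < 88 → Proficient

Proficient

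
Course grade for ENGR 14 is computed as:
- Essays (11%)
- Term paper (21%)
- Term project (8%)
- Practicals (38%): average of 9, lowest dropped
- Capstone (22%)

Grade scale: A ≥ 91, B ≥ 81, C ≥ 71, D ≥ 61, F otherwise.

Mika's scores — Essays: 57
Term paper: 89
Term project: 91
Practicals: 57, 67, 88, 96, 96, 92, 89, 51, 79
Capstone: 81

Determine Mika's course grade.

Practicals: drop 51 → average of remaining 8 = 664/8 = 83
Weighted total:
  Essays 57 × 0.11 = 6.27
  Term paper 89 × 0.21 = 18.69
  Term project 91 × 0.08 = 7.28
  Practicals 83 × 0.38 = 31.54
  Capstone 81 × 0.22 = 17.82
Sum = 81.6
81.6 is ≥ 81 and < 91 → B

B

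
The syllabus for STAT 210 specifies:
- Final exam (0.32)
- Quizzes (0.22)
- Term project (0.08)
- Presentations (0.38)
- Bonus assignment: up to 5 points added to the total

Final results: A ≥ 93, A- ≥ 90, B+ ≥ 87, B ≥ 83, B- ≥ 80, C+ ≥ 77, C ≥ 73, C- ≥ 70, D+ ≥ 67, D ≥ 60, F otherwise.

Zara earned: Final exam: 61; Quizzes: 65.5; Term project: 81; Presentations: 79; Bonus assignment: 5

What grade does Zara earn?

Weighted total:
  Final exam 61 × 0.32 = 19.52
  Quizzes 65.5 × 0.22 = 14.41
  Term project 81 × 0.08 = 6.48
  Presentations 79 × 0.38 = 30.02
Sum = 70.43
Bonus assignment: 70.43 + 5 = 75.43
75.43 is ≥ 73 and < 77 → C

C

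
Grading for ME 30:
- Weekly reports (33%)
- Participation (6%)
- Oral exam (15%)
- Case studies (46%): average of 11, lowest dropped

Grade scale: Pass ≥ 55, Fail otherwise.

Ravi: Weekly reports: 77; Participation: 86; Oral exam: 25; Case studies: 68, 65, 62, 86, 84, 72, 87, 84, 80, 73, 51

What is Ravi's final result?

Case studies: drop 51 → average of remaining 10 = 761/10 = 76.1
Weighted total:
  Weekly reports 77 × 0.33 = 25.41
  Participation 86 × 0.06 = 5.16
  Oral exam 25 × 0.15 = 3.75
  Case studies 76.1 × 0.46 = 35.006
Sum = 69.326
69.326 ≥ 55 → Pass

Pass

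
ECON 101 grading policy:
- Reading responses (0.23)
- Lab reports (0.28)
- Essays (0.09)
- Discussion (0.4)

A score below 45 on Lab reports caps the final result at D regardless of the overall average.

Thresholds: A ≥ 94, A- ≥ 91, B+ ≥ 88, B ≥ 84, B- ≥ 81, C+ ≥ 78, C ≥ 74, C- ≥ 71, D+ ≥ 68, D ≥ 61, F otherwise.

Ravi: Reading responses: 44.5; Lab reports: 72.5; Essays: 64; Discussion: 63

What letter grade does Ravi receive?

Lab reports score 72.5 ≥ 45: minimum met.
Weighted total:
  Reading responses 44.5 × 0.23 = 10.235
  Lab reports 72.5 × 0.28 = 20.3
  Essays 64 × 0.09 = 5.76
  Discussion 63 × 0.4 = 25.2
Sum = 61.495
61.495 is ≥ 61 and < 68 → D

D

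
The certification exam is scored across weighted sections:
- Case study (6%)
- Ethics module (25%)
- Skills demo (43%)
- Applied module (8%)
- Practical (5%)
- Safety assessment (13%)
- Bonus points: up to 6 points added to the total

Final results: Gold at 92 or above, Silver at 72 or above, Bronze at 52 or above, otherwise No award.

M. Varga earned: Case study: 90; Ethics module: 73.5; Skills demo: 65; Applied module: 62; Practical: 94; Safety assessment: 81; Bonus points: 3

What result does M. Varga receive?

Silver

Weighted total:
  Case study 90 × 0.06 = 5.4
  Ethics module 73.5 × 0.25 = 18.375
  Skills demo 65 × 0.43 = 27.95
  Applied module 62 × 0.08 = 4.96
  Practical 94 × 0.05 = 4.7
  Safety assessment 81 × 0.13 = 10.53
Sum = 71.915
Bonus points: 71.915 + 3 = 74.915
74.915 is ≥ 72 and < 92 → Silver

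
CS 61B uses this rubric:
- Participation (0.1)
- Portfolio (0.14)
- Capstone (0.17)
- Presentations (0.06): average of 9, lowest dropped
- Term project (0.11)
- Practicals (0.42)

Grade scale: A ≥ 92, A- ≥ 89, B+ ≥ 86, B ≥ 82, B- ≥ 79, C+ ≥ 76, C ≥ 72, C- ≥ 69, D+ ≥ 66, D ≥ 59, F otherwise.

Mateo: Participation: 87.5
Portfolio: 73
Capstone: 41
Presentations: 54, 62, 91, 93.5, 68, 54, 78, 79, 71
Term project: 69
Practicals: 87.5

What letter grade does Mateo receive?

C

Presentations: drop 54 → average of remaining 8 = 596.5/8 = 74.5625
Weighted total:
  Participation 87.5 × 0.1 = 8.75
  Portfolio 73 × 0.14 = 10.22
  Capstone 41 × 0.17 = 6.97
  Presentations 74.5625 × 0.06 = 4.47375
  Term project 69 × 0.11 = 7.59
  Practicals 87.5 × 0.42 = 36.75
Sum = 74.75375
74.75375 is ≥ 72 and < 76 → C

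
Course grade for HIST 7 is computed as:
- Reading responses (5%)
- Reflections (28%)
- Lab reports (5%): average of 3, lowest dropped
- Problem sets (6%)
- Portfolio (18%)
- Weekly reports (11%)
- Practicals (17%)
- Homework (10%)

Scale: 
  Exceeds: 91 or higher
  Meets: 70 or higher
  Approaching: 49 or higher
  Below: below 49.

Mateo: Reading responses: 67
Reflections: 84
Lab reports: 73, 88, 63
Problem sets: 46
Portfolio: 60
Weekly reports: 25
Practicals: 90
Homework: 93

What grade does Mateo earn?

Lab reports: drop 63 → average of remaining 2 = 161/2 = 80.5
Weighted total:
  Reading responses 67 × 0.05 = 3.35
  Reflections 84 × 0.28 = 23.52
  Lab reports 80.5 × 0.05 = 4.025
  Problem sets 46 × 0.06 = 2.76
  Portfolio 60 × 0.18 = 10.8
  Weekly reports 25 × 0.11 = 2.75
  Practicals 90 × 0.17 = 15.3
  Homework 93 × 0.1 = 9.3
Sum = 71.805
71.805 is ≥ 70 and < 91 → Meets

Meets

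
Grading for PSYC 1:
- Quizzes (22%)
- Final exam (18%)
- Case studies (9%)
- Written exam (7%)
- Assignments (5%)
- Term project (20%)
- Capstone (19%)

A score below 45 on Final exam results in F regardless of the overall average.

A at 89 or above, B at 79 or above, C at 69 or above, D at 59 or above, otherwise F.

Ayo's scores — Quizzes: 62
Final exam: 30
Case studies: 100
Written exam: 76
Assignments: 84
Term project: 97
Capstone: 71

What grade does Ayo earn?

F

Final exam score 30 < 45: minimum not met.
Weighted total:
  Quizzes 62 × 0.22 = 13.64
  Final exam 30 × 0.18 = 5.4
  Case studies 100 × 0.09 = 9
  Written exam 76 × 0.07 = 5.32
  Assignments 84 × 0.05 = 4.2
  Term project 97 × 0.2 = 19.4
  Capstone 71 × 0.19 = 13.49
Sum = 70.45
Because the Final exam minimum was not met, the result is F.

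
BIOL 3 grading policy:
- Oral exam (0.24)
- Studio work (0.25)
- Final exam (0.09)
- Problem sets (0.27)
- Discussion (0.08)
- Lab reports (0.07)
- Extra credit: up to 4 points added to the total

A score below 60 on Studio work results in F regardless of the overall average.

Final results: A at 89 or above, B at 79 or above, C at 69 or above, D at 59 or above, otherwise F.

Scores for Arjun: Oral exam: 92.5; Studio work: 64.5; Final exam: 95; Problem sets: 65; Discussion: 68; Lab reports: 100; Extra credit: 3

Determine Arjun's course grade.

B

Studio work score 64.5 ≥ 60: minimum met.
Weighted total:
  Oral exam 92.5 × 0.24 = 22.2
  Studio work 64.5 × 0.25 = 16.125
  Final exam 95 × 0.09 = 8.55
  Problem sets 65 × 0.27 = 17.55
  Discussion 68 × 0.08 = 5.44
  Lab reports 100 × 0.07 = 7
Sum = 76.865
Extra credit: 76.865 + 3 = 79.865
79.865 is ≥ 79 and < 89 → B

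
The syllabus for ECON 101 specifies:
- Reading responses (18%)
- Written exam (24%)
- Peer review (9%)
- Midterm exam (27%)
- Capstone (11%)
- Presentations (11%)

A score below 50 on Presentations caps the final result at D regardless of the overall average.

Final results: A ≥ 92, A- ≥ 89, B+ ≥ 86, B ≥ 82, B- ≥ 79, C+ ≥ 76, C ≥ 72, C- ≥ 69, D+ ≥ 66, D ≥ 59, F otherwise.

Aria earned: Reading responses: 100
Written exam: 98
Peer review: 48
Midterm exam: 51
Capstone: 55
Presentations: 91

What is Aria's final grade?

C

Presentations score 91 ≥ 50: minimum met.
Weighted total:
  Reading responses 100 × 0.18 = 18
  Written exam 98 × 0.24 = 23.52
  Peer review 48 × 0.09 = 4.32
  Midterm exam 51 × 0.27 = 13.77
  Capstone 55 × 0.11 = 6.05
  Presentations 91 × 0.11 = 10.01
Sum = 75.67
75.67 is ≥ 72 and < 76 → C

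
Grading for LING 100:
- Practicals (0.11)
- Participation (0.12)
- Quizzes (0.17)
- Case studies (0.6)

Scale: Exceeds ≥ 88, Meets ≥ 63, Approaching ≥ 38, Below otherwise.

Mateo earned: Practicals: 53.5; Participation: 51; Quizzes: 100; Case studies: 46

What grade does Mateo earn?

Approaching

Weighted total:
  Practicals 53.5 × 0.11 = 5.885
  Participation 51 × 0.12 = 6.12
  Quizzes 100 × 0.17 = 17
  Case studies 46 × 0.6 = 27.6
Sum = 56.605
56.605 is ≥ 38 and < 63 → Approaching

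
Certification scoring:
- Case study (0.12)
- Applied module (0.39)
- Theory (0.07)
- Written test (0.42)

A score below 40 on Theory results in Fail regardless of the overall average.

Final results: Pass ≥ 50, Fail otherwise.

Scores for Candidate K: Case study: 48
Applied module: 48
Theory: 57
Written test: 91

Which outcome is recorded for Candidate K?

Theory score 57 ≥ 40: minimum met.
Weighted total:
  Case study 48 × 0.12 = 5.76
  Applied module 48 × 0.39 = 18.72
  Theory 57 × 0.07 = 3.99
  Written test 91 × 0.42 = 38.22
Sum = 66.69
66.69 ≥ 50 → Pass

Pass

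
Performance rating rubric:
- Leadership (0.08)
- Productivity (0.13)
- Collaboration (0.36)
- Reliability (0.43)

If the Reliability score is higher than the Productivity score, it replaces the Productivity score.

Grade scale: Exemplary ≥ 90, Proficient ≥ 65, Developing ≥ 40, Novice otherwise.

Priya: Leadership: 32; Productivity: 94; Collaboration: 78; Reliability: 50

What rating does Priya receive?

Reliability (50) ≤ Productivity (94), so Productivity stays at 94.
Weighted total:
  Leadership 32 × 0.08 = 2.56
  Productivity 94 × 0.13 = 12.22
  Collaboration 78 × 0.36 = 28.08
  Reliability 50 × 0.43 = 21.5
Sum = 64.36
64.36 is ≥ 40 and < 65 → Developing

Developing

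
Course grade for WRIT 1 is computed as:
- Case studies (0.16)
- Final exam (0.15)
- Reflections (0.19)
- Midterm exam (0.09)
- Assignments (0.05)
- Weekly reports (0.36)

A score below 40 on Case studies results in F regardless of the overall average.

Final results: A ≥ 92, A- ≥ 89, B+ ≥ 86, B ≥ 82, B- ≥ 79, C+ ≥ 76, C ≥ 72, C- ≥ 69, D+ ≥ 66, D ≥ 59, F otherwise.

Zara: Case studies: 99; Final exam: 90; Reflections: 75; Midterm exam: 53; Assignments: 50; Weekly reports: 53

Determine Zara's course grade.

C-

Case studies score 99 ≥ 40: minimum met.
Weighted total:
  Case studies 99 × 0.16 = 15.84
  Final exam 90 × 0.15 = 13.5
  Reflections 75 × 0.19 = 14.25
  Midterm exam 53 × 0.09 = 4.77
  Assignments 50 × 0.05 = 2.5
  Weekly reports 53 × 0.36 = 19.08
Sum = 69.94
69.94 is ≥ 69 and < 72 → C-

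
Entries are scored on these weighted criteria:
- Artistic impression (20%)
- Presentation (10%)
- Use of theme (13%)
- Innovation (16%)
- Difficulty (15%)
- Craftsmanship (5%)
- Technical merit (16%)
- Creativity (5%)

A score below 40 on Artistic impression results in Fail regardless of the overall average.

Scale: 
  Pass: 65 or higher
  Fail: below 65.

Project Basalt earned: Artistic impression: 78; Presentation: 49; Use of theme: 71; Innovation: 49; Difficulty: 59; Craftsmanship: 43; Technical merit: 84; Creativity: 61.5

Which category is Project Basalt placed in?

Pass

Artistic impression score 78 ≥ 40: minimum met.
Weighted total:
  Artistic impression 78 × 0.2 = 15.6
  Presentation 49 × 0.1 = 4.9
  Use of theme 71 × 0.13 = 9.23
  Innovation 49 × 0.16 = 7.84
  Difficulty 59 × 0.15 = 8.85
  Craftsmanship 43 × 0.05 = 2.15
  Technical merit 84 × 0.16 = 13.44
  Creativity 61.5 × 0.05 = 3.075
Sum = 65.085
65.085 ≥ 65 → Pass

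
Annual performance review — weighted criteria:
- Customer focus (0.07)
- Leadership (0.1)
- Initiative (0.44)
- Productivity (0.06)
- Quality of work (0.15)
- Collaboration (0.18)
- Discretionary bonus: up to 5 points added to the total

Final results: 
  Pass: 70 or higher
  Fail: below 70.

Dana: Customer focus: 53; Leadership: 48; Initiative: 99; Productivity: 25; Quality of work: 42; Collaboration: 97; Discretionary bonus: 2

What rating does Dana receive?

Pass

Weighted total:
  Customer focus 53 × 0.07 = 3.71
  Leadership 48 × 0.1 = 4.8
  Initiative 99 × 0.44 = 43.56
  Productivity 25 × 0.06 = 1.5
  Quality of work 42 × 0.15 = 6.3
  Collaboration 97 × 0.18 = 17.46
Sum = 77.33
Discretionary bonus: 77.33 + 2 = 79.33
79.33 ≥ 70 → Pass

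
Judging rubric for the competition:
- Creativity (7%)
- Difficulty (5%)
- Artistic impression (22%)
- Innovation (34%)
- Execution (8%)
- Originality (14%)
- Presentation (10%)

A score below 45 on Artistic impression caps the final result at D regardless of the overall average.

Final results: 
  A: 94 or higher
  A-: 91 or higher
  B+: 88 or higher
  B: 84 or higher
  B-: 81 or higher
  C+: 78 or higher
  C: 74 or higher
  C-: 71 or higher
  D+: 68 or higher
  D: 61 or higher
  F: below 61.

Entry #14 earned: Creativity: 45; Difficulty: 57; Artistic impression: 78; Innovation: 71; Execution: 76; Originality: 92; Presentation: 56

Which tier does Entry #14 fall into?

Artistic impression score 78 ≥ 45: minimum met.
Weighted total:
  Creativity 45 × 0.07 = 3.15
  Difficulty 57 × 0.05 = 2.85
  Artistic impression 78 × 0.22 = 17.16
  Innovation 71 × 0.34 = 24.14
  Execution 76 × 0.08 = 6.08
  Originality 92 × 0.14 = 12.88
  Presentation 56 × 0.1 = 5.6
Sum = 71.86
71.86 is ≥ 71 and < 74 → C-

C-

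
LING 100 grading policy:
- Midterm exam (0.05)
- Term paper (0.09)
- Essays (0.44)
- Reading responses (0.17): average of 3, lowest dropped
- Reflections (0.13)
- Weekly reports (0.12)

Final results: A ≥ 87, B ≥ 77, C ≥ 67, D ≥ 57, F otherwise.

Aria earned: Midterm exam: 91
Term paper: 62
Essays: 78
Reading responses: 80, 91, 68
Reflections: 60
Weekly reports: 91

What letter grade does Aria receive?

Reading responses: drop 68 → average of remaining 2 = 171/2 = 85.5
Weighted total:
  Midterm exam 91 × 0.05 = 4.55
  Term paper 62 × 0.09 = 5.58
  Essays 78 × 0.44 = 34.32
  Reading responses 85.5 × 0.17 = 14.535
  Reflections 60 × 0.13 = 7.8
  Weekly reports 91 × 0.12 = 10.92
Sum = 77.705
77.705 is ≥ 77 and < 87 → B

B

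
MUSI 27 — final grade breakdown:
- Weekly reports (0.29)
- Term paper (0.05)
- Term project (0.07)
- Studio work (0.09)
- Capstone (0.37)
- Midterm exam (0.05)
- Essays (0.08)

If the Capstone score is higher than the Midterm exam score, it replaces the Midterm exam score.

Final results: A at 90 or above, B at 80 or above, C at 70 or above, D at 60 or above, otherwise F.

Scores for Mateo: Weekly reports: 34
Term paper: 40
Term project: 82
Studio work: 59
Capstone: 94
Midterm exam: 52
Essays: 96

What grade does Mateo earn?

Capstone (94) > Midterm exam (52), so Midterm exam counts as 94.
Weighted total:
  Weekly reports 34 × 0.29 = 9.86
  Term paper 40 × 0.05 = 2
  Term project 82 × 0.07 = 5.74
  Studio work 59 × 0.09 = 5.31
  Capstone 94 × 0.37 = 34.78
  Midterm exam 94 × 0.05 = 4.7
  Essays 96 × 0.08 = 7.68
Sum = 70.07
70.07 is ≥ 70 and < 80 → C

C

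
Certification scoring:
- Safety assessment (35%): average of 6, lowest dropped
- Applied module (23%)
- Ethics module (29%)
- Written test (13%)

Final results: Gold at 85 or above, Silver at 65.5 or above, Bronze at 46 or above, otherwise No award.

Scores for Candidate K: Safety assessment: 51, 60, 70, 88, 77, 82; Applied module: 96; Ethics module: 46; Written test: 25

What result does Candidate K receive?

Safety assessment: drop 51 → average of remaining 5 = 377/5 = 75.4
Weighted total:
  Safety assessment 75.4 × 0.35 = 26.39
  Applied module 96 × 0.23 = 22.08
  Ethics module 46 × 0.29 = 13.34
  Written test 25 × 0.13 = 3.25
Sum = 65.06
65.06 is ≥ 46 and < 65.5 → Bronze

Bronze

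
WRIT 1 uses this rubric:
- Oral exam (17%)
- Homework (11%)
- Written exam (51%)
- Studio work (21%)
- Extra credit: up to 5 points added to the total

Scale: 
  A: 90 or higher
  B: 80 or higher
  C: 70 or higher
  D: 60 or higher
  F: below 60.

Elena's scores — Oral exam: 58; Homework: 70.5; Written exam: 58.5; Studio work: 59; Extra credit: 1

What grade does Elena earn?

D

Weighted total:
  Oral exam 58 × 0.17 = 9.86
  Homework 70.5 × 0.11 = 7.755
  Written exam 58.5 × 0.51 = 29.835
  Studio work 59 × 0.21 = 12.39
Sum = 59.84
Extra credit: 59.84 + 1 = 60.84
60.84 is ≥ 60 and < 70 → D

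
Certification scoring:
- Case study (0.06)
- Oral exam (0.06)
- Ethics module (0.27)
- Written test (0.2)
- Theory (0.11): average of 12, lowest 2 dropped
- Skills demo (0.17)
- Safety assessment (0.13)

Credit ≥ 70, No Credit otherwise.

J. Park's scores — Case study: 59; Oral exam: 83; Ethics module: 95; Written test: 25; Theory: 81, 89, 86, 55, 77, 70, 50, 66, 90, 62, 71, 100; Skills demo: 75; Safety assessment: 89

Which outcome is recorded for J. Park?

Theory: drop 50, 55 → average of remaining 10 = 792/10 = 79.2
Weighted total:
  Case study 59 × 0.06 = 3.54
  Oral exam 83 × 0.06 = 4.98
  Ethics module 95 × 0.27 = 25.65
  Written test 25 × 0.2 = 5
  Theory 79.2 × 0.11 = 8.712
  Skills demo 75 × 0.17 = 12.75
  Safety assessment 89 × 0.13 = 11.57
Sum = 72.202
72.202 ≥ 70 → Credit

Credit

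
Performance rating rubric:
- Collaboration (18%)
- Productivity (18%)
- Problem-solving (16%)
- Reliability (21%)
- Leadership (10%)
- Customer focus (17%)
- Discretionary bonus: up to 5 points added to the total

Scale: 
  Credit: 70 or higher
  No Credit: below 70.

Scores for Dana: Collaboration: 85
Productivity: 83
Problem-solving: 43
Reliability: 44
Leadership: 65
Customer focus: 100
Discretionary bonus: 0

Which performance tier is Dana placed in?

No Credit

Weighted total:
  Collaboration 85 × 0.18 = 15.3
  Productivity 83 × 0.18 = 14.94
  Problem-solving 43 × 0.16 = 6.88
  Reliability 44 × 0.21 = 9.24
  Leadership 65 × 0.1 = 6.5
  Customer focus 100 × 0.17 = 17
Sum = 69.86
Discretionary bonus: 69.86 + 0 = 69.86
69.86 < 70 → No Credit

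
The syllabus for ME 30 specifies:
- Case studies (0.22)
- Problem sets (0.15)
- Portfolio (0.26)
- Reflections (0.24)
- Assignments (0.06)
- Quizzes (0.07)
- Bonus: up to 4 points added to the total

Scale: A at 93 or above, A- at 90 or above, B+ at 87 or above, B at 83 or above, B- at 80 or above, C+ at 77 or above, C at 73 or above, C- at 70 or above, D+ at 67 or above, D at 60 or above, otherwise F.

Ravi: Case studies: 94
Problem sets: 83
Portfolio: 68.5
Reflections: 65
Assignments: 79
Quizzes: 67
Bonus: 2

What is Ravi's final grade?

Weighted total:
  Case studies 94 × 0.22 = 20.68
  Problem sets 83 × 0.15 = 12.45
  Portfolio 68.5 × 0.26 = 17.81
  Reflections 65 × 0.24 = 15.6
  Assignments 79 × 0.06 = 4.74
  Quizzes 67 × 0.07 = 4.69
Sum = 75.97
Bonus: 75.97 + 2 = 77.97
77.97 is ≥ 77 and < 80 → C+

C+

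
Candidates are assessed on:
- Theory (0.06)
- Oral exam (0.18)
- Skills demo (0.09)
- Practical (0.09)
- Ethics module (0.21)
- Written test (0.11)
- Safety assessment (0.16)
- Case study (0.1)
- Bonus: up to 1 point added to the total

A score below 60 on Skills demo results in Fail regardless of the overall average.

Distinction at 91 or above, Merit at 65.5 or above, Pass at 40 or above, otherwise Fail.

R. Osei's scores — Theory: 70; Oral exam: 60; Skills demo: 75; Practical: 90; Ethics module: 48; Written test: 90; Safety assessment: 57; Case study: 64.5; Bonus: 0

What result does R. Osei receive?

Skills demo score 75 ≥ 60: minimum met.
Weighted total:
  Theory 70 × 0.06 = 4.2
  Oral exam 60 × 0.18 = 10.8
  Skills demo 75 × 0.09 = 6.75
  Practical 90 × 0.09 = 8.1
  Ethics module 48 × 0.21 = 10.08
  Written test 90 × 0.11 = 9.9
  Safety assessment 57 × 0.16 = 9.12
  Case study 64.5 × 0.1 = 6.45
Sum = 65.4
Bonus: 65.4 + 0 = 65.4
65.4 is ≥ 40 and < 65.5 → Pass

Pass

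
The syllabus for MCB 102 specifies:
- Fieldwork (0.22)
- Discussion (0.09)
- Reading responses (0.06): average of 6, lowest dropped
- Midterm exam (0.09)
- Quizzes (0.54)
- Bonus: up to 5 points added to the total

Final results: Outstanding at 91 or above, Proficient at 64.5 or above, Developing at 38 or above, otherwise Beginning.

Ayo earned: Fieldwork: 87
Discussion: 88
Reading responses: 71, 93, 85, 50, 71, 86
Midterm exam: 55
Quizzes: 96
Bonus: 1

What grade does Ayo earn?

Proficient

Reading responses: drop 50 → average of remaining 5 = 406/5 = 81.2
Weighted total:
  Fieldwork 87 × 0.22 = 19.14
  Discussion 88 × 0.09 = 7.92
  Reading responses 81.2 × 0.06 = 4.872
  Midterm exam 55 × 0.09 = 4.95
  Quizzes 96 × 0.54 = 51.84
Sum = 88.722
Bonus: 88.722 + 1 = 89.722
89.722 is ≥ 64.5 and < 91 → Proficient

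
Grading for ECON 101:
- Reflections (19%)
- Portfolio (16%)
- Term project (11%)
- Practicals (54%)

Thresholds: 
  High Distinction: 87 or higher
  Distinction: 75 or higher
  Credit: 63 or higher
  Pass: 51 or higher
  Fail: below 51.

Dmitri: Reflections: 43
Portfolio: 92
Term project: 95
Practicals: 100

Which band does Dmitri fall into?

High Distinction

Weighted total:
  Reflections 43 × 0.19 = 8.17
  Portfolio 92 × 0.16 = 14.72
  Term project 95 × 0.11 = 10.45
  Practicals 100 × 0.54 = 54
Sum = 87.34
87.34 ≥ 87 → High Distinction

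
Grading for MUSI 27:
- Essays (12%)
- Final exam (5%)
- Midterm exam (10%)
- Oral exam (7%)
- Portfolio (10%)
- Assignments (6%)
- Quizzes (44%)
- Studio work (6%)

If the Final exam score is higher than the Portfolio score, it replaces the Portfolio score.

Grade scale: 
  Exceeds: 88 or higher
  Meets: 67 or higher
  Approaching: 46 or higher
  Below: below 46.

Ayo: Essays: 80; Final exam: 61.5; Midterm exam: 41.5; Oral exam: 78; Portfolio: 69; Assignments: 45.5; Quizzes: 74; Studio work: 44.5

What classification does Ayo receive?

Meets

Final exam (61.5) ≤ Portfolio (69), so Portfolio stays at 69.
Weighted total:
  Essays 80 × 0.12 = 9.6
  Final exam 61.5 × 0.05 = 3.075
  Midterm exam 41.5 × 0.1 = 4.15
  Oral exam 78 × 0.07 = 5.46
  Portfolio 69 × 0.1 = 6.9
  Assignments 45.5 × 0.06 = 2.73
  Quizzes 74 × 0.44 = 32.56
  Studio work 44.5 × 0.06 = 2.67
Sum = 67.145
67.145 is ≥ 67 and < 88 → Meets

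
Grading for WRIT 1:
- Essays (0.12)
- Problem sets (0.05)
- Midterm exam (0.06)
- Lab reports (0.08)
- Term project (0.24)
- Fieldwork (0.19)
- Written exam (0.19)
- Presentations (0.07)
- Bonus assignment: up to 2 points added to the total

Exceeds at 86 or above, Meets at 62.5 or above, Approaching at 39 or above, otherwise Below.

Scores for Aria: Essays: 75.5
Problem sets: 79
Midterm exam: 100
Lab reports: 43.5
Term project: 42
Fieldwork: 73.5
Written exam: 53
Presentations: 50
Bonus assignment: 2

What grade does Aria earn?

Weighted total:
  Essays 75.5 × 0.12 = 9.06
  Problem sets 79 × 0.05 = 3.95
  Midterm exam 100 × 0.06 = 6
  Lab reports 43.5 × 0.08 = 3.48
  Term project 42 × 0.24 = 10.08
  Fieldwork 73.5 × 0.19 = 13.965
  Written exam 53 × 0.19 = 10.07
  Presentations 50 × 0.07 = 3.5
Sum = 60.105
Bonus assignment: 60.105 + 2 = 62.105
62.105 is ≥ 39 and < 62.5 → Approaching

Approaching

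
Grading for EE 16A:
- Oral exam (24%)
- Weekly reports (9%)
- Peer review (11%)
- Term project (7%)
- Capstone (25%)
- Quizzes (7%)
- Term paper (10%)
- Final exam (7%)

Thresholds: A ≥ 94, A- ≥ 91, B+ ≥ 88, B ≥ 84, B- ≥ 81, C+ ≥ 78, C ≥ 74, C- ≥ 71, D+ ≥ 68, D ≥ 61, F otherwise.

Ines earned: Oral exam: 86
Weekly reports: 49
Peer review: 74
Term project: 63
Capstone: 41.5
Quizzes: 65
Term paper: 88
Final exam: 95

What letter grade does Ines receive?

D

Weighted total:
  Oral exam 86 × 0.24 = 20.64
  Weekly reports 49 × 0.09 = 4.41
  Peer review 74 × 0.11 = 8.14
  Term project 63 × 0.07 = 4.41
  Capstone 41.5 × 0.25 = 10.375
  Quizzes 65 × 0.07 = 4.55
  Term paper 88 × 0.1 = 8.8
  Final exam 95 × 0.07 = 6.65
Sum = 67.975
67.975 is ≥ 61 and < 68 → D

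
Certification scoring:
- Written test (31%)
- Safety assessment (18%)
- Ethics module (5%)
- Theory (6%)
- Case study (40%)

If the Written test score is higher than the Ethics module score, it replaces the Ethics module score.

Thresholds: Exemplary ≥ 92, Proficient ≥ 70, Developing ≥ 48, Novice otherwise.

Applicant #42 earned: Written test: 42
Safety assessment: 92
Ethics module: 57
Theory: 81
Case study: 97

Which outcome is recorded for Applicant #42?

Written test (42) ≤ Ethics module (57), so Ethics module stays at 57.
Weighted total:
  Written test 42 × 0.31 = 13.02
  Safety assessment 92 × 0.18 = 16.56
  Ethics module 57 × 0.05 = 2.85
  Theory 81 × 0.06 = 4.86
  Case study 97 × 0.4 = 38.8
Sum = 76.09
76.09 is ≥ 70 and < 92 → Proficient

Proficient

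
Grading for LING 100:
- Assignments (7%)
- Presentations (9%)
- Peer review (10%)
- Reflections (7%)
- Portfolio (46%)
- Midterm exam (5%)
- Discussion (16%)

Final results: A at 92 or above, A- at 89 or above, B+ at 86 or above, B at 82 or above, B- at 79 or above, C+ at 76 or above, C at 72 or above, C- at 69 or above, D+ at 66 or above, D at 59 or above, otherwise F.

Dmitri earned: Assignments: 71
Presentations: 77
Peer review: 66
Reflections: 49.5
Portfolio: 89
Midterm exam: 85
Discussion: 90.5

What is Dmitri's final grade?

Weighted total:
  Assignments 71 × 0.07 = 4.97
  Presentations 77 × 0.09 = 6.93
  Peer review 66 × 0.1 = 6.6
  Reflections 49.5 × 0.07 = 3.465
  Portfolio 89 × 0.46 = 40.94
  Midterm exam 85 × 0.05 = 4.25
  Discussion 90.5 × 0.16 = 14.48
Sum = 81.635
81.635 is ≥ 79 and < 82 → B-

B-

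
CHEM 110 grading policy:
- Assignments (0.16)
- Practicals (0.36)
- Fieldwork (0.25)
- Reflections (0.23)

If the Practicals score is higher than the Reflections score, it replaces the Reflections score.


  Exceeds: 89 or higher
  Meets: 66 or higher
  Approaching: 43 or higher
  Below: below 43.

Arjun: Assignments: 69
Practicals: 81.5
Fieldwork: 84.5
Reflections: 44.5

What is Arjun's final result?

Practicals (81.5) > Reflections (44.5), so Reflections counts as 81.5.
Weighted total:
  Assignments 69 × 0.16 = 11.04
  Practicals 81.5 × 0.36 = 29.34
  Fieldwork 84.5 × 0.25 = 21.125
  Reflections 81.5 × 0.23 = 18.745
Sum = 80.25
80.25 is ≥ 66 and < 89 → Meets

Meets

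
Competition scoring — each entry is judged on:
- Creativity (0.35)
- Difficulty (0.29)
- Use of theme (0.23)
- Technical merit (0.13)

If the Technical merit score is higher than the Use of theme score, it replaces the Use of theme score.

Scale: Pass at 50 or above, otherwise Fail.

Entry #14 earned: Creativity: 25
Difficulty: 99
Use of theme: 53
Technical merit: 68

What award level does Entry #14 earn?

Pass

Technical merit (68) > Use of theme (53), so Use of theme counts as 68.
Weighted total:
  Creativity 25 × 0.35 = 8.75
  Difficulty 99 × 0.29 = 28.71
  Use of theme 68 × 0.23 = 15.64
  Technical merit 68 × 0.13 = 8.84
Sum = 61.94
61.94 ≥ 50 → Pass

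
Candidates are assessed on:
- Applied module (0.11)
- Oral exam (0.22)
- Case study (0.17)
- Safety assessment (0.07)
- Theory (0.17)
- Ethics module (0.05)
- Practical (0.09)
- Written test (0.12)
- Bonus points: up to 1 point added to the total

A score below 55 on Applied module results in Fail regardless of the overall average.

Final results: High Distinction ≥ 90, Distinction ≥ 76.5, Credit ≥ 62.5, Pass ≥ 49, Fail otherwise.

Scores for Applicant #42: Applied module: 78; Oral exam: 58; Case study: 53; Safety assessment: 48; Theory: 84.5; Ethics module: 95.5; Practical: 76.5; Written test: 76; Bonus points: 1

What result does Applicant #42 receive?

Credit

Applied module score 78 ≥ 55: minimum met.
Weighted total:
  Applied module 78 × 0.11 = 8.58
  Oral exam 58 × 0.22 = 12.76
  Case study 53 × 0.17 = 9.01
  Safety assessment 48 × 0.07 = 3.36
  Theory 84.5 × 0.17 = 14.365
  Ethics module 95.5 × 0.05 = 4.775
  Practical 76.5 × 0.09 = 6.885
  Written test 76 × 0.12 = 9.12
Sum = 68.855
Bonus points: 68.855 + 1 = 69.855
69.855 is ≥ 62.5 and < 76.5 → Credit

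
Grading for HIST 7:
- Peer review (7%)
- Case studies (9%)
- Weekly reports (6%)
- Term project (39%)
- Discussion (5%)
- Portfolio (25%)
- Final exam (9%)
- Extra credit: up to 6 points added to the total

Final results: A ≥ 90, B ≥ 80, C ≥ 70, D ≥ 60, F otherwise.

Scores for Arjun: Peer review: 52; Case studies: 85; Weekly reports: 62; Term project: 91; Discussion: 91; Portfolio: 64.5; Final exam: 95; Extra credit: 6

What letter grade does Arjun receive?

B

Weighted total:
  Peer review 52 × 0.07 = 3.64
  Case studies 85 × 0.09 = 7.65
  Weekly reports 62 × 0.06 = 3.72
  Term project 91 × 0.39 = 35.49
  Discussion 91 × 0.05 = 4.55
  Portfolio 64.5 × 0.25 = 16.125
  Final exam 95 × 0.09 = 8.55
Sum = 79.725
Extra credit: 79.725 + 6 = 85.725
85.725 is ≥ 80 and < 90 → B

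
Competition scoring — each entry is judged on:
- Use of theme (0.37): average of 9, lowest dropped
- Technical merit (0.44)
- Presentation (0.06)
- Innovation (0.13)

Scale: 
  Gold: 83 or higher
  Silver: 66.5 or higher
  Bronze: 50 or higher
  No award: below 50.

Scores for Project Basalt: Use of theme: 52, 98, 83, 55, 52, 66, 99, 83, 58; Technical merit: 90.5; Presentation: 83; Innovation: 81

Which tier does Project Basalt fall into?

Use of theme: drop 52 → average of remaining 8 = 594/8 = 74.25
Weighted total:
  Use of theme 74.25 × 0.37 = 27.4725
  Technical merit 90.5 × 0.44 = 39.82
  Presentation 83 × 0.06 = 4.98
  Innovation 81 × 0.13 = 10.53
Sum = 82.8025
82.8025 is ≥ 66.5 and < 83 → Silver

Silver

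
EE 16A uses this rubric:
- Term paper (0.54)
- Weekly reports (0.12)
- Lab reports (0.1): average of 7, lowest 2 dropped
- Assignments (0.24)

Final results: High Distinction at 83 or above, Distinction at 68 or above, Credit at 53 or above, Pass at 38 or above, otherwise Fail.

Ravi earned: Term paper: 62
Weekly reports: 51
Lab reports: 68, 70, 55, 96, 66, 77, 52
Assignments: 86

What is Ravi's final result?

Credit

Lab reports: drop 52, 55 → average of remaining 5 = 377/5 = 75.4
Weighted total:
  Term paper 62 × 0.54 = 33.48
  Weekly reports 51 × 0.12 = 6.12
  Lab reports 75.4 × 0.1 = 7.54
  Assignments 86 × 0.24 = 20.64
Sum = 67.78
67.78 is ≥ 53 and < 68 → Credit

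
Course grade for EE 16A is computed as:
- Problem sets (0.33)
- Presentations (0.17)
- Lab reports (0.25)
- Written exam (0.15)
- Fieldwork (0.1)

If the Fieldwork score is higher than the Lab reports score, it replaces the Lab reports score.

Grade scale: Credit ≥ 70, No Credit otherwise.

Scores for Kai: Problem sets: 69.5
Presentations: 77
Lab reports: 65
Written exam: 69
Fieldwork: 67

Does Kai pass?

No Credit

Fieldwork (67) > Lab reports (65), so Lab reports counts as 67.
Weighted total:
  Problem sets 69.5 × 0.33 = 22.935
  Presentations 77 × 0.17 = 13.09
  Lab reports 67 × 0.25 = 16.75
  Written exam 69 × 0.15 = 10.35
  Fieldwork 67 × 0.1 = 6.7
Sum = 69.825
69.825 < 70 → No Credit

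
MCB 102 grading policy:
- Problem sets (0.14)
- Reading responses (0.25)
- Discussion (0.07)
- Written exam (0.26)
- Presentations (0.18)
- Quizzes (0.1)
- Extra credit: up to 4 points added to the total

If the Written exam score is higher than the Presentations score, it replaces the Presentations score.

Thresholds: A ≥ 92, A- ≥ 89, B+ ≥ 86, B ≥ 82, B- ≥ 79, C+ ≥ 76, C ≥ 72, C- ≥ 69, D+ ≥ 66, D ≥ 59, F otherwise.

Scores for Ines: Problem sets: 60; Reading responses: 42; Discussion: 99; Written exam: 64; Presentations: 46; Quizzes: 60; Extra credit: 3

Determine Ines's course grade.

Written exam (64) > Presentations (46), so Presentations counts as 64.
Weighted total:
  Problem sets 60 × 0.14 = 8.4
  Reading responses 42 × 0.25 = 10.5
  Discussion 99 × 0.07 = 6.93
  Written exam 64 × 0.26 = 16.64
  Presentations 64 × 0.18 = 11.52
  Quizzes 60 × 0.1 = 6
Sum = 59.99
Extra credit: 59.99 + 3 = 62.99
62.99 is ≥ 59 and < 66 → D

D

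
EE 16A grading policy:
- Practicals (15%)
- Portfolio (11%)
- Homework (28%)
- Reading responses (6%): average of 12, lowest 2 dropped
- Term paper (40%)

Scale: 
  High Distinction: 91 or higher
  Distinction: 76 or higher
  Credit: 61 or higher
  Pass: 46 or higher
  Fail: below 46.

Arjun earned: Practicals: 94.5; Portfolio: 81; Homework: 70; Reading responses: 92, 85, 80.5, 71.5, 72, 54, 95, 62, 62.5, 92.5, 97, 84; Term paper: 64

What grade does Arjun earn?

Credit

Reading responses: drop 54, 62 → average of remaining 10 = 832/10 = 83.2
Weighted total:
  Practicals 94.5 × 0.15 = 14.175
  Portfolio 81 × 0.11 = 8.91
  Homework 70 × 0.28 = 19.6
  Reading responses 83.2 × 0.06 = 4.992
  Term paper 64 × 0.4 = 25.6
Sum = 73.277
73.277 is ≥ 61 and < 76 → Credit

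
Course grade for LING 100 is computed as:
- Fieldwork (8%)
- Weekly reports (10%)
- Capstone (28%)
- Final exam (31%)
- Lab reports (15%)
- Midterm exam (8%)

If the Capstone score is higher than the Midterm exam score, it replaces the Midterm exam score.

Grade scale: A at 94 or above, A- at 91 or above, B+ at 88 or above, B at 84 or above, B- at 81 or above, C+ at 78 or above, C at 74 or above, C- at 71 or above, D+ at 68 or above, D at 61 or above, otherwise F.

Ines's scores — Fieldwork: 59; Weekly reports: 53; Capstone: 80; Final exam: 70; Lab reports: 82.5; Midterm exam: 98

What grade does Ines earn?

Capstone (80) ≤ Midterm exam (98), so Midterm exam stays at 98.
Weighted total:
  Fieldwork 59 × 0.08 = 4.72
  Weekly reports 53 × 0.1 = 5.3
  Capstone 80 × 0.28 = 22.4
  Final exam 70 × 0.31 = 21.7
  Lab reports 82.5 × 0.15 = 12.375
  Midterm exam 98 × 0.08 = 7.84
Sum = 74.335
74.335 is ≥ 74 and < 78 → C

C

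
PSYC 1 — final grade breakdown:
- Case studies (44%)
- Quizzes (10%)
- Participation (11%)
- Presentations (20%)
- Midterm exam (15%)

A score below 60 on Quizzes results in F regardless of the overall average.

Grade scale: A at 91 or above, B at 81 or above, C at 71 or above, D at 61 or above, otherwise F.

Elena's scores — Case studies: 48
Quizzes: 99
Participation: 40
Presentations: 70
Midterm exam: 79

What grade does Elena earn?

Quizzes score 99 ≥ 60: minimum met.
Weighted total:
  Case studies 48 × 0.44 = 21.12
  Quizzes 99 × 0.1 = 9.9
  Participation 40 × 0.11 = 4.4
  Presentations 70 × 0.2 = 14
  Midterm exam 79 × 0.15 = 11.85
Sum = 61.27
61.27 is ≥ 61 and < 71 → D

D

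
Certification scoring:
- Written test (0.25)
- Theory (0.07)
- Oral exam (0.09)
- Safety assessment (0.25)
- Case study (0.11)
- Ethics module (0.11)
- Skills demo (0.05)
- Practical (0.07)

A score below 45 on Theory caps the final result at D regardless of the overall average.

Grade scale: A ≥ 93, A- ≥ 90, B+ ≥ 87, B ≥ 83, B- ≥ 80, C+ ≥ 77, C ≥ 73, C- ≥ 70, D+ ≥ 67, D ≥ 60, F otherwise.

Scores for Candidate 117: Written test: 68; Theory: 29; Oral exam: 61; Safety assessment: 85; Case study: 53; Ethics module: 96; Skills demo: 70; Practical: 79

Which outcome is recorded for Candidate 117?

Theory score 29 < 45: minimum not met.
Weighted total:
  Written test 68 × 0.25 = 17
  Theory 29 × 0.07 = 2.03
  Oral exam 61 × 0.09 = 5.49
  Safety assessment 85 × 0.25 = 21.25
  Case study 53 × 0.11 = 5.83
  Ethics module 96 × 0.11 = 10.56
  Skills demo 70 × 0.05 = 3.5
  Practical 79 × 0.07 = 5.53
Sum = 71.19
71.19 would be C-; cap at D applies → D.

D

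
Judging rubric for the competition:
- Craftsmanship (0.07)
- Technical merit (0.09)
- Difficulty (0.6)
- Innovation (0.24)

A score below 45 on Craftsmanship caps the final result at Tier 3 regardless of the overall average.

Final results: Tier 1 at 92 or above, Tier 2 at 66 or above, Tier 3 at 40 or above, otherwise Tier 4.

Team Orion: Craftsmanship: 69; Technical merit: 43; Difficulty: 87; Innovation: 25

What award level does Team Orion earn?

Tier 2

Craftsmanship score 69 ≥ 45: minimum met.
Weighted total:
  Craftsmanship 69 × 0.07 = 4.83
  Technical merit 43 × 0.09 = 3.87
  Difficulty 87 × 0.6 = 52.2
  Innovation 25 × 0.24 = 6
Sum = 66.9
66.9 is ≥ 66 and < 92 → Tier 2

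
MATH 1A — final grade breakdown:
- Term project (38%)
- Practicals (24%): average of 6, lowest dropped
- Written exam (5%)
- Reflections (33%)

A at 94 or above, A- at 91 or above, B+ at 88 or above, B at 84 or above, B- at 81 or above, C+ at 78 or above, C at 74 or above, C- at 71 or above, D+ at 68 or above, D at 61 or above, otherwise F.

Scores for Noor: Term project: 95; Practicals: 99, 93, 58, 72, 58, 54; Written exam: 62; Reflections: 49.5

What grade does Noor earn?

Practicals: drop 54 → average of remaining 5 = 380/5 = 76
Weighted total:
  Term project 95 × 0.38 = 36.1
  Practicals 76 × 0.24 = 18.24
  Written exam 62 × 0.05 = 3.1
  Reflections 49.5 × 0.33 = 16.335
Sum = 73.775
73.775 is ≥ 71 and < 74 → C-

C-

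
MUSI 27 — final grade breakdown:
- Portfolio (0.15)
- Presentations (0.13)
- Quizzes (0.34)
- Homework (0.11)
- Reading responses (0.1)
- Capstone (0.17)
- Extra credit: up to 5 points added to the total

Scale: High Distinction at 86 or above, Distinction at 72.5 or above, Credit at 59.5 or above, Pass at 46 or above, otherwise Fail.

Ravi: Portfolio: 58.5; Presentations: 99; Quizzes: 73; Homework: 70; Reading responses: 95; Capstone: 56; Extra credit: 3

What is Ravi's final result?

Distinction

Weighted total:
  Portfolio 58.5 × 0.15 = 8.775
  Presentations 99 × 0.13 = 12.87
  Quizzes 73 × 0.34 = 24.82
  Homework 70 × 0.11 = 7.7
  Reading responses 95 × 0.1 = 9.5
  Capstone 56 × 0.17 = 9.52
Sum = 73.185
Extra credit: 73.185 + 3 = 76.185
76.185 is ≥ 72.5 and < 86 → Distinction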